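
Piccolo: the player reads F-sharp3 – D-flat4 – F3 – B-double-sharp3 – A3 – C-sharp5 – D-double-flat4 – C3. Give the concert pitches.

F#4 Db5 F4 B##4 A4 C#6 Dbb5 C4

Written C4 on the piccolo sounds as C5, a perfect octave higher; apply that shift to every note.
F#3 becomes F#4
Db4 becomes Db5
F3 becomes F4
B##3 becomes B##4
A3 becomes A4
C#5 becomes C#6
Dbb4 becomes Dbb5
C3 becomes C4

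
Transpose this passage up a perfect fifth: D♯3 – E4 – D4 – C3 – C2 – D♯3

A perfect fifth up from D#3 gives A#3.
E4: a fifth up reaches B, and 7 semitones makes it B4.
A perfect fifth up from D4 gives A4.
C3 up a perfect fifth is G3.
A perfect fifth up from C2 gives G2.
A perfect fifth up from D#3 gives A#3.

A#3 B4 A4 G3 G2 A#3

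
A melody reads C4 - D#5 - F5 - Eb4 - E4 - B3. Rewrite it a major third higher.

E4 F##5 A5 G4 G#4 D#4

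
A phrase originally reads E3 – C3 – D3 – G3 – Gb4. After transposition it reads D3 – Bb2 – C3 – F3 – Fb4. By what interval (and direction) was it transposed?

Take the first pair: E3 → D3. E to D spans 2 letter names, so the interval is some kind of second.
D3 to E3 is 2 semitones, which makes it a major second; the second version is lower, so the direction is down.
Checking another pair — Gb4 → Fb4 — gives the same interval.

down a major second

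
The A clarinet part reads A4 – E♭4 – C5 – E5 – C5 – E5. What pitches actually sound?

Written C4 on the A clarinet sounds as A3, a minor third lower; apply that shift to every note.
A4 gives F#4
Eb4 gives C4
C5 gives A4
E5 gives C#5
C5 gives A4
E5 gives C#5

F#4 C4 A4 C#5 A4 C#5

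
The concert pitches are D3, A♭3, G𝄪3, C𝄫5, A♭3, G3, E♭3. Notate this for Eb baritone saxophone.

B4 F5 E##5 Abb6 F5 E5 C5

Written C4 sounds as Eb2 on the Eb baritone saxophone, so concert pitches are written a major thirteenth up.
D3 to B4
Ab3 to F5
G##3 to E##5
Cbb5 to Abb6
Ab3 to F5
G3 to E5
Eb3 to C5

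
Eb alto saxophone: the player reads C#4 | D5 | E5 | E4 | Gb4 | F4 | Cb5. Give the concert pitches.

E3 F4 G4 G3 Bbb3 Ab3 Ebb4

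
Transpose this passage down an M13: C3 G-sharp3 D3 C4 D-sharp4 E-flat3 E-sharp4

Eb1 B1 F1 Eb2 F#2 Gb1 G#2

C3 becomes Eb1
G#3 becomes B1
D3 becomes F1
C4 becomes Eb2
D#4 becomes F#2
Eb3 becomes Gb1
E#4 becomes G#2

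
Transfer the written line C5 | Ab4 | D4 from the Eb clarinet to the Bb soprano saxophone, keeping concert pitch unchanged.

First find concert pitch: the Eb clarinet sounds a minor third above written, so C5 Ab4 D4 sounds Eb5 Cb5 F4.
Then write for Bb soprano saxophone: it sounds a major second below written, so the part must be a major second above concert.
Eb5 → F5
Cb5 → Db5
F4 → G4

F5 Db5 G4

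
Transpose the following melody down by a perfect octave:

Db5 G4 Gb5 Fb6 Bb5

Db4 G3 Gb4 Fb5 Bb4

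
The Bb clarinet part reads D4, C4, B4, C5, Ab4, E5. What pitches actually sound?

C4 Bb3 A4 Bb4 Gb4 D5

The Bb clarinet sounds a major second below written, so transpose each written note down a major second.
D4 to C4
C4 to Bb3
B4 to A4
C5 to Bb4
Ab4 to Gb4
E5 to D5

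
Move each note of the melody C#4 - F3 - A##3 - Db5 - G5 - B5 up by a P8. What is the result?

C#5 F4 A##4 Db6 G6 B6

C#4: an octave up reaches C, and 12 semitones makes it C#5.
F3: an octave up reaches F, and 12 semitones makes it F4.
A perfect octave up from A##3 gives A##4.
Db5 up a perfect octave is Db6.
G5 up a perfect octave is G6.
A perfect octave up from B5 gives B6.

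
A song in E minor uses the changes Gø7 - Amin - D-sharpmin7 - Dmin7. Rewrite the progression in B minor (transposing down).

Dø7 Emin A#min7 Amin7

E minor down to B minor is a perfect fourth; each chord root moves by that interval while the quality stays the same.
Gø7: root G down a perfect fourth → D, giving Dø7.
Amin: root A down a perfect fourth → E, giving Emin.
D-sharpmin7: root D-sharp down a perfect fourth → A#, giving A#min7.
Dmin7: root D down a perfect fourth → A, giving Amin7.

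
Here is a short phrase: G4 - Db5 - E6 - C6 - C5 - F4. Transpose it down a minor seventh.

A3 Eb4 F#5 D5 D4 G3

G4 becomes A3
Db5 becomes Eb4
E6 becomes F#5
C6 becomes D5
C5 becomes D4
F4 becomes G3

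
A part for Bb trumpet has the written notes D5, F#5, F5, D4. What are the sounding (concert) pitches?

C5 E5 Eb5 C4

Written C4 on the Bb trumpet sounds as Bb3, a major second lower; apply that shift to every note.
D5 gives C5
F#5 gives E5
F5 gives Eb5
D4 gives C4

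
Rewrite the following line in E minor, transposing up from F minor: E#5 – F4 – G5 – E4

D##6 E5 F#6 D#5

F minor to E minor up is a major seventh, so every note moves up by that interval.
E#5 becomes D##6
F4 becomes E5
G5 becomes F#6
E4 becomes D#5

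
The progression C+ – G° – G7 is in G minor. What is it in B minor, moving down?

E+ B° B7

G minor down to B minor is a minor sixth; each chord root moves by that interval while the quality stays the same.
C+: root C down a minor sixth → E, giving E+.
G°: root G down a minor sixth → B, giving B°.
G7: root G down a minor sixth → B, giving B7.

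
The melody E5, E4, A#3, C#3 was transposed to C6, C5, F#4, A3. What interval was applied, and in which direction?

From E5 to C6 is 6 letter names — a sixth of some quality.
E5 to C6 is 8 semitones, which makes it a minor sixth; the second version is higher, so the direction is up.
Checking another pair — C#3 → A3 — gives the same interval.

up a minor sixth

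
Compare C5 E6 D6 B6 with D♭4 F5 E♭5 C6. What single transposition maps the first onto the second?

down a major seventh

Take the first pair: C5 → Db4. C to D spans 7 letter names, so the interval is some kind of seventh.
Db4 to C5 is 11 semitones, which makes it a major seventh; the second version is lower, so the direction is down.
Checking another pair — B6 → C6 — gives the same interval.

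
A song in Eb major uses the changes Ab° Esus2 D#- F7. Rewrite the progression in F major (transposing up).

Eb major up to F major is a major second; each chord root moves by that interval while the quality stays the same.
Ab°: root Ab up a major second → Bb, giving Bb°.
Esus2: root E up a major second → F#, giving F#sus2.
D#-: root D# up a major second → E#, giving E#-.
F7: root F up a major second → G, giving G7.

Bb° F#sus2 E#- G7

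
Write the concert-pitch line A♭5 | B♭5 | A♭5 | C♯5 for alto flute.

Db6 Eb6 Db6 F#5

Written C4 sounds as G3 on the alto flute, so concert pitches are written a perfect fourth up.
Ab5 -> Db6
Bb5 -> Eb6
Ab5 -> Db6
C#5 -> F#5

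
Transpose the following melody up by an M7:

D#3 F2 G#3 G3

C##4 E3 F##4 F#4

D#3 to C##4
F2 to E3
G#3 to F##4
G3 to F#4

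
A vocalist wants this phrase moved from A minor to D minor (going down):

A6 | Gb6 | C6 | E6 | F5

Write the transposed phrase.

D6 Cb6 F5 A5 Bb4

A minor to D minor down is a perfect fifth, so every note moves down by that interval.
A6 -> D6
Gb6 -> Cb6
C6 -> F5
E6 -> A5
F5 -> Bb4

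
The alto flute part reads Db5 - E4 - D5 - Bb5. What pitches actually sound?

Ab4 B3 A4 F5

Written C4 on the alto flute sounds as G3, a perfect fourth lower; apply that shift to every note.
Db5 becomes Ab4
E4 becomes B3
D5 becomes A4
Bb5 becomes F5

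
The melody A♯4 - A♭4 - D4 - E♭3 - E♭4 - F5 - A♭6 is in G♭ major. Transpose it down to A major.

B##3 B3 E#3 F#2 F#3 G#4 B5

From G♭ down to A is a diminished seventh; apply that to each pitch.
A#4 -> B##3
Ab4 -> B3
D4 -> E#3
Eb3 -> F#2
Eb4 -> F#3
F5 -> G#4
Ab6 -> B5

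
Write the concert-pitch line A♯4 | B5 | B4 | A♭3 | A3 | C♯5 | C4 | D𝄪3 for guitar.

Written C4 sounds as C3 on the guitar, so concert pitches are written a perfect octave up.
A#4 becomes A#5
B5 becomes B6
B4 becomes B5
Ab3 becomes Ab4
A3 becomes A4
C#5 becomes C#6
C4 becomes C5
D##3 becomes D##4

A#5 B6 B5 Ab4 A4 C#6 C5 D##4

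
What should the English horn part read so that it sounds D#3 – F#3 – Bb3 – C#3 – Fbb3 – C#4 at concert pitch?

Written C4 sounds as F3 on the English horn, so concert pitches are written a perfect fifth up.
D#3 becomes A#3
F#3 becomes C#4
Bb3 becomes F4
C#3 becomes G#3
Fbb3 becomes Cbb4
C#4 becomes G#4

A#3 C#4 F4 G#3 Cbb4 G#4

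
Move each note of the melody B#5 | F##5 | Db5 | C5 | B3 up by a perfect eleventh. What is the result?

E#7 B#6 Gb6 F6 E5

B#5: an eleventh up reaches E, and 17 semitones makes it E#7.
A perfect eleventh up from F##5 gives B#6.
Db5 up a perfect eleventh is Gb6.
C5 up a perfect eleventh is F6.
A perfect eleventh up from B3 gives E5.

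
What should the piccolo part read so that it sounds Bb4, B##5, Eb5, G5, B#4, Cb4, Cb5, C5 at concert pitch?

Bb3 B##4 Eb4 G4 B#3 Cb3 Cb4 C4

The piccolo sounds a perfect octave above written, so the written part must be a perfect octave below concert — transpose each note down.
Bb4 to Bb3
B##5 to B##4
Eb5 to Eb4
G5 to G4
B#4 to B#3
Cb4 to Cb3
Cb5 to Cb4
C5 to C4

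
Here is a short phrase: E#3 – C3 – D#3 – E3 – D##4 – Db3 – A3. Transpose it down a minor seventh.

F##2 D2 E#2 F#2 E##3 Eb2 B2

E#3 -> F##2
C3 -> D2
D#3 -> E#2
E3 -> F#2
D##4 -> E##3
Db3 -> Eb2
A3 -> B2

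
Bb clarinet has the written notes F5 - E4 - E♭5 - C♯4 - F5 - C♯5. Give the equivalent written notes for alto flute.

First find concert pitch: the Bb clarinet sounds a major second below written, so F5 E4 E♭5 C♯4 F5 C♯5 sounds Eb5 D4 Db5 B3 Eb5 B4.
Then write for alto flute: it sounds a perfect fourth below written, so the part must be a perfect fourth above concert.
Eb5 → Ab5
D4 → G4
Db5 → Gb5
B3 → E4
Eb5 → Ab5
B4 → E5

Ab5 G4 Gb5 E4 Ab5 E5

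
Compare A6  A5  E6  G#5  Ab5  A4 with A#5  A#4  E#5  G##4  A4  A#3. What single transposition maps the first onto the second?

From A6 to A#5 is 8 letter names — an octave of some quality.
A#5 to A6 is 11 semitones, which makes it a diminished octave; the second version is lower, so the direction is down.
Checking another pair — A4 → A#3 — gives the same interval.

down a diminished octave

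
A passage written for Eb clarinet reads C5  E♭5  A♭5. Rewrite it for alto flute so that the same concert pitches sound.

Ab5 Cb6 Fb6

First find concert pitch: the Eb clarinet sounds a minor third above written, so C5 E♭5 A♭5 sounds Eb5 Gb5 Cb6.
Then write for alto flute: it sounds a perfect fourth below written, so the part must be a perfect fourth above concert.
Eb5 → Ab5
Gb5 → Cb6
Cb6 → Fb6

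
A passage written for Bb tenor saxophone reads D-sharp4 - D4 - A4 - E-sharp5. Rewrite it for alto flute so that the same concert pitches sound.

First find concert pitch: the Bb tenor saxophone sounds a major ninth below written, so D-sharp4 D4 A4 E-sharp5 sounds C#3 C3 G3 D#4.
Then write for alto flute: it sounds a perfect fourth below written, so the part must be a perfect fourth above concert.
C#3 → F#3
C3 → F3
G3 → C4
D#4 → G#4

F#3 F3 C4 G#4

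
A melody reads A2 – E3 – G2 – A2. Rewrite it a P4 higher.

A2 up a perfect fourth is D3.
A perfect fourth up from E3 gives A3.
G2 up a perfect fourth is C3.
A2: a fourth up reaches D, and 5 semitones makes it D3.

D3 A3 C3 D3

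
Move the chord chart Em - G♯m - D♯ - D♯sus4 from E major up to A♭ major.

Abm Cm G Gsus4

E major up to A♭ major is a diminished fourth; each chord root moves by that interval while the quality stays the same.
Em: root E up a diminished fourth → Ab, giving Abm.
G♯m: root G♯ up a diminished fourth → C, giving Cm.
D♯: root D♯ up a diminished fourth → G, giving G.
D♯sus4: root D♯ up a diminished fourth → G, giving Gsus4.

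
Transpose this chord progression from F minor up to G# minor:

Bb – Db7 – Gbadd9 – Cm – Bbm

F minor up to G# minor is an augmented second; each chord root moves by that interval while the quality stays the same.
Bb: root Bb up an augmented second → C#, giving C#.
Db7: root Db up an augmented second → E, giving E7.
Gbadd9: root Gb up an augmented second → A, giving Aadd9.
Cm: root C up an augmented second → D#, giving D#m.
Bbm: root Bb up an augmented second → C#, giving C#m.

C# E7 Aadd9 D#m C#m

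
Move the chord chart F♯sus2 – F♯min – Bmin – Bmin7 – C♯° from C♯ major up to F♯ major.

Bsus2 Bmin Emin Emin7 F#°

C♯ major up to F♯ major is a perfect fourth; each chord root moves by that interval while the quality stays the same.
F♯sus2: root F♯ up a perfect fourth → B, giving Bsus2.
F♯min: root F♯ up a perfect fourth → B, giving Bmin.
Bmin: root B up a perfect fourth → E, giving Emin.
Bmin7: root B up a perfect fourth → E, giving Emin7.
C♯°: root C♯ up a perfect fourth → F#, giving F#°.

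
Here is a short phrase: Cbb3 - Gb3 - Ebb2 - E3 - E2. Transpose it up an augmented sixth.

Cbb3 up an augmented sixth is Ab3.
An augmented sixth up from Gb3 gives E4.
An augmented sixth up from Ebb2 gives C3.
E3: a sixth up reaches C, and 10 semitones makes it C##4.
An augmented sixth up from E2 gives C##3.

Ab3 E4 C3 C##4 C##3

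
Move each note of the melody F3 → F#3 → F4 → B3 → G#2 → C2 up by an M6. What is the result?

D4 D#4 D5 G#4 E#3 A2

F3 becomes D4
F#3 becomes D#4
F4 becomes D5
B3 becomes G#4
G#2 becomes E#3
C2 becomes A2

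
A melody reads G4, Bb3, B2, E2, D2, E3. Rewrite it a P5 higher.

G4 → D5
Bb3 → F4
B2 → F#3
E2 → B2
D2 → A2
E3 → B3

D5 F4 F#3 B2 A2 B3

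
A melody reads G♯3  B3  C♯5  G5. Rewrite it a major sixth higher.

E#4 G#4 A#5 E6

G#3 up a major sixth is E#4.
B3: a sixth up reaches G, and 9 semitones makes it G#4.
C#5 up a major sixth is A#5.
G5 up a major sixth is E6.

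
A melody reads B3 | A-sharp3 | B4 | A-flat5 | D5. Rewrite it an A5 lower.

Eb3 D3 Eb4 Dbb5 Gb4

B3 down an augmented fifth is Eb3.
An augmented fifth down from A#3 gives D3.
An augmented fifth down from B4 gives Eb4.
An augmented fifth down from Ab5 gives Dbb5.
D5 down an augmented fifth is Gb4.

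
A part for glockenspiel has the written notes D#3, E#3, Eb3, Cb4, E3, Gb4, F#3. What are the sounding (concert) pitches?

The glockenspiel sounds a perfect fifteenth above written, so transpose each written note up a perfect fifteenth.
D#3 gives D#5
E#3 gives E#5
Eb3 gives Eb5
Cb4 gives Cb6
E3 gives E5
Gb4 gives Gb6
F#3 gives F#5

D#5 E#5 Eb5 Cb6 E5 Gb6 F#5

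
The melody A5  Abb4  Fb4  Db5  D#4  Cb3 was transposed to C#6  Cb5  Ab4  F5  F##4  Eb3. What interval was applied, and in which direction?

Take the first pair: A5 → C#6. A to C spans 3 letter names, so the interval is some kind of third.
A5 to C#6 is 4 semitones, which makes it a major third; the second version is higher, so the direction is up.
Checking another pair — Cb3 → Eb3 — gives the same interval.

up a major third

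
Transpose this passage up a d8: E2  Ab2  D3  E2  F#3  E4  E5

E2: an octave up reaches E, and 11 semitones makes it Eb3.
Ab2 up a diminished octave is Abb3.
A diminished octave up from D3 gives Db4.
E2 up a diminished octave is Eb3.
A diminished octave up from F#3 gives F4.
E4: an octave up reaches E, and 11 semitones makes it Eb5.
A diminished octave up from E5 gives Eb6.

Eb3 Abb3 Db4 Eb3 F4 Eb5 Eb6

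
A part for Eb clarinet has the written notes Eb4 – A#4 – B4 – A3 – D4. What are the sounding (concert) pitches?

Gb4 C#5 D5 C4 F4

Written C4 on the Eb clarinet sounds as Eb4, a minor third higher; apply that shift to every note.
Eb4 → Gb4
A#4 → C#5
B4 → D5
A3 → C4
D4 → F4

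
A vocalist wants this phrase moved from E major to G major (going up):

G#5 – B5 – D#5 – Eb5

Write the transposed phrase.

B5 D6 F#5 Gb5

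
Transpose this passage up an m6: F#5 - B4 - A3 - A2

F#5 gives D6
B4 gives G5
A3 gives F4
A2 gives F3

D6 G5 F4 F3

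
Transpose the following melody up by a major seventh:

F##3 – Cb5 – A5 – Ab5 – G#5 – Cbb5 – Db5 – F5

E##4 Bb5 G#6 G6 F##6 Bbb5 C6 E6

F##3 -> E##4
Cb5 -> Bb5
A5 -> G#6
Ab5 -> G6
G#5 -> F##6
Cbb5 -> Bbb5
Db5 -> C6
F5 -> E6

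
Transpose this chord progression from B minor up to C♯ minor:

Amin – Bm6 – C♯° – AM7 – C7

B minor up to C♯ minor is a major second; each chord root moves by that interval while the quality stays the same.
Amin: root A up a major second → B, giving Bmin.
Bm6: root B up a major second → C#, giving C#m6.
C♯°: root C♯ up a major second → D#, giving D#°.
AM7: root A up a major second → B, giving BM7.
C7: root C up a major second → D, giving D7.

Bmin C#m6 D#° BM7 D7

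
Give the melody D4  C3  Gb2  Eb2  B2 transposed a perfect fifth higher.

A perfect fifth up from D4 gives A4.
C3 up a perfect fifth is G3.
A perfect fifth up from Gb2 gives Db3.
Eb2 up a perfect fifth is Bb2.
A perfect fifth up from B2 gives F#3.

A4 G3 Db3 Bb2 F#3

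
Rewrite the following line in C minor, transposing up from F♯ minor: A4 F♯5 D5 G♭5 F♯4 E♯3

Eb5 C6 Ab5 Dbb6 C5 B3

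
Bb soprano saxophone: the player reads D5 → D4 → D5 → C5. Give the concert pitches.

The Bb soprano saxophone sounds a major second below written, so transpose each written note down a major second.
D5 becomes C5
D4 becomes C4
D5 becomes C5
C5 becomes Bb4

C5 C4 C5 Bb4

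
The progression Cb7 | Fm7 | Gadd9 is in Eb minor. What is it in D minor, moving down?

Bb7 Em7 F#add9

Eb minor down to D minor is a minor second; each chord root moves by that interval while the quality stays the same.
Cb7: root Cb down a minor second → Bb, giving Bb7.
Fm7: root F down a minor second → E, giving Em7.
Gadd9: root G down a minor second → F#, giving F#add9.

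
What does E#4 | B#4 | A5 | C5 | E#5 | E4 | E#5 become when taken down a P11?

E#4 down a perfect eleventh is B#2.
B#4 down a perfect eleventh is F##3.
A5: an eleventh down reaches E, and 17 semitones makes it E4.
A perfect eleventh down from C5 gives G3.
A perfect eleventh down from E#5 gives B#3.
E4: an eleventh down reaches B, and 17 semitones makes it B2.
A perfect eleventh down from E#5 gives B#3.

B#2 F##3 E4 G3 B#3 B2 B#3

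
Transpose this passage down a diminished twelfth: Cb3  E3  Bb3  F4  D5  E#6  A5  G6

F1 A#1 E2 B2 G#3 A##4 D#4 C#5

Cb3 gives F1
E3 gives A#1
Bb3 gives E2
F4 gives B2
D5 gives G#3
E#6 gives A##4
A5 gives D#4
G6 gives C#5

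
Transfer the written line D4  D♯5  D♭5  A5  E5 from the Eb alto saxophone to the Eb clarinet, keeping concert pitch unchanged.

First find concert pitch: the Eb alto saxophone sounds a major sixth below written, so D4 D♯5 D♭5 A5 E5 sounds F3 F#4 Fb4 C5 G4.
Then write for Eb clarinet: it sounds a minor third above written, so the part must be a minor third below concert.
F3 → D3
F#4 → D#4
Fb4 → Db4
C5 → A4
G4 → E4

D3 D#4 Db4 A4 E4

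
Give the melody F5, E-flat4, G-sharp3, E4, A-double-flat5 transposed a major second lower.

F5 becomes Eb5
Eb4 becomes Db4
G#3 becomes F#3
E4 becomes D4
Abb5 becomes Gbb5

Eb5 Db4 F#3 D4 Gbb5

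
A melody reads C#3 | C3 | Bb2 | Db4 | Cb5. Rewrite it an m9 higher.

C#3 -> D4
C3 -> Db4
Bb2 -> Cb4
Db4 -> Ebb5
Cb5 -> Dbb6

D4 Db4 Cb4 Ebb5 Dbb6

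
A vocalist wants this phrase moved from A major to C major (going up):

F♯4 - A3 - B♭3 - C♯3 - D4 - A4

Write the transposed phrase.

A4 C4 Db4 E3 F4 C5

A major to C major up is a minor third, so every note moves up by that interval.
F#4 gives A4
A3 gives C4
Bb3 gives Db4
C#3 gives E3
D4 gives F4
A4 gives C5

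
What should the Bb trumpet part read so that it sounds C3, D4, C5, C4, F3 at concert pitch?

The Bb trumpet sounds a major second below written, so the written part must be a major second above concert — transpose each note up.
C3 becomes D3
D4 becomes E4
C5 becomes D5
C4 becomes D4
F3 becomes G3

D3 E4 D5 D4 G3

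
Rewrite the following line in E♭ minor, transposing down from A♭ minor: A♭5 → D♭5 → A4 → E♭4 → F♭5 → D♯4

Eb5 Ab4 E4 Bb3 Cb5 A#3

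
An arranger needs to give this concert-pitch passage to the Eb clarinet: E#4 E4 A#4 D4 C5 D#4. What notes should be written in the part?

The Eb clarinet sounds a minor third above written, so the written part must be a minor third below concert — transpose each note down.
E#4 to C##4
E4 to C#4
A#4 to F##4
D4 to B3
C5 to A4
D#4 to B#3

C##4 C#4 F##4 B3 A4 B#3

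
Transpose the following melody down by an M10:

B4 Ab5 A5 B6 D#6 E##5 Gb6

B4 down a major tenth is G3.
Ab5 down a major tenth is Fb4.
A5: a tenth down reaches F, and 16 semitones makes it F4.
A major tenth down from B6 gives G5.
D#6 down a major tenth is B4.
E##5 down a major tenth is C##4.
Gb6: a tenth down reaches E, and 16 semitones makes it Ebb5.

G3 Fb4 F4 G5 B4 C##4 Ebb5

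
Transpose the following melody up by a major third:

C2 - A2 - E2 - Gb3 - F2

E2 C#3 G#2 Bb3 A2

A major third up from C2 gives E2.
A2: a third up reaches C, and 4 semitones makes it C#3.
E2 up a major third is G#2.
Gb3 up a major third is Bb3.
F2: a third up reaches A, and 4 semitones makes it A2.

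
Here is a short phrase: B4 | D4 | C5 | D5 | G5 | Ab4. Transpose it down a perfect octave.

B3 D3 C4 D4 G4 Ab3

B4 down a perfect octave is B3.
D4 down a perfect octave is D3.
C5: an octave down reaches C, and 12 semitones makes it C4.
D5: an octave down reaches D, and 12 semitones makes it D4.
A perfect octave down from G5 gives G4.
A perfect octave down from Ab4 gives Ab3.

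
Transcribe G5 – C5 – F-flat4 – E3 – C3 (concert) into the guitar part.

G6 C6 Fb5 E4 C4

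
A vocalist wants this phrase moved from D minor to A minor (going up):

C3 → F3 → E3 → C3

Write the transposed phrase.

From D up to A is a perfect fifth; apply that to each pitch.
C3 gives G3
F3 gives C4
E3 gives B3
C3 gives G3

G3 C4 B3 G3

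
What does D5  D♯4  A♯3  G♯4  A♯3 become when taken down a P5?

A perfect fifth down from D5 gives G4.
D#4: a fifth down reaches G, and 7 semitones makes it G#3.
A#3 down a perfect fifth is D#3.
G#4: a fifth down reaches C, and 7 semitones makes it C#4.
A#3 down a perfect fifth is D#3.

G4 G#3 D#3 C#4 D#3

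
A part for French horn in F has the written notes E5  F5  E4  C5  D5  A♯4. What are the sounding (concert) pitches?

A4 Bb4 A3 F4 G4 D#4

The French horn in F sounds a perfect fifth below written, so transpose each written note down a perfect fifth.
E5 gives A4
F5 gives Bb4
E4 gives A3
C5 gives F4
D5 gives G4
A#4 gives D#4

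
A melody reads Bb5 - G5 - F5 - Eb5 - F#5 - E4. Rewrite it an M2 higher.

A major second up from Bb5 gives C6.
A major second up from G5 gives A5.
F5 up a major second is G5.
Eb5: a second up reaches F, and 2 semitones makes it F5.
F#5: a second up reaches G, and 2 semitones makes it G#5.
E4 up a major second is F#4.

C6 A5 G5 F5 G#5 F#4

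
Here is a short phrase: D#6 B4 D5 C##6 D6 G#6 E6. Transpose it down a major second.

C#6 A4 C5 B#5 C6 F#6 D6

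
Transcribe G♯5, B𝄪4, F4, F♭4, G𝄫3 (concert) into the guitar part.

G#6 B##5 F5 Fb5 Gbb4

Written C4 sounds as C3 on the guitar, so concert pitches are written a perfect octave up.
G#5 to G#6
B##4 to B##5
F4 to F5
Fb4 to Fb5
Gbb3 to Gbb4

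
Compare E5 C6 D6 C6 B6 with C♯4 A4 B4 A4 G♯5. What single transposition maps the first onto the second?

Take the first pair: E5 → C#4. E to C spans 10 letter names, so the interval is some kind of tenth.
C#4 to E5 is 15 semitones, which makes it a minor tenth; the second version is lower, so the direction is down.
Checking another pair — B6 → G#5 — gives the same interval.

down a minor tenth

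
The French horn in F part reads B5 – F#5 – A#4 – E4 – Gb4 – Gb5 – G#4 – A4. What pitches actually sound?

Written C4 on the French horn in F sounds as F3, a perfect fifth lower; apply that shift to every note.
B5 becomes E5
F#5 becomes B4
A#4 becomes D#4
E4 becomes A3
Gb4 becomes Cb4
Gb5 becomes Cb5
G#4 becomes C#4
A4 becomes D4

E5 B4 D#4 A3 Cb4 Cb5 C#4 D4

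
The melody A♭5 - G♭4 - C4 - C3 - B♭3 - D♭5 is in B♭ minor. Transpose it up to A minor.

B♭ minor to A minor up is a major seventh, so every note moves up by that interval.
Ab5 to G6
Gb4 to F5
C4 to B4
C3 to B3
Bb3 to A4
Db5 to C6

G6 F5 B4 B3 A4 C6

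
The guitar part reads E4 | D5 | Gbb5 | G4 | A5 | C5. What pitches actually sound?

E3 D4 Gbb4 G3 A4 C4

Written C4 on the guitar sounds as C3, a perfect octave lower; apply that shift to every note.
E4 gives E3
D5 gives D4
Gbb5 gives Gbb4
G4 gives G3
A5 gives A4
C5 gives C4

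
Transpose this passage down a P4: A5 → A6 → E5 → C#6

A5: a fourth down reaches E, and 5 semitones makes it E5.
A6 down a perfect fourth is E6.
E5: a fourth down reaches B, and 5 semitones makes it B4.
A perfect fourth down from C#6 gives G#5.

E5 E6 B4 G#5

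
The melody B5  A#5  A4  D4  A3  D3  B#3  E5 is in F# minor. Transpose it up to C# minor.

F#6 E#6 E5 A4 E4 A3 F##4 B5

F# minor to C# minor up is a perfect fifth, so every note moves up by that interval.
B5 becomes F#6
A#5 becomes E#6
A4 becomes E5
D4 becomes A4
A3 becomes E4
D3 becomes A3
B#3 becomes F##4
E5 becomes B5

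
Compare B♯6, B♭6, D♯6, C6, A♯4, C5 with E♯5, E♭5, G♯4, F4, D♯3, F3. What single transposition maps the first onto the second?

Take the first pair: B#6 → E#5. B to E spans 12 letter names, so the interval is some kind of twelfth.
E#5 to B#6 is 19 semitones, which makes it a perfect twelfth; the second version is lower, so the direction is down.
Checking another pair — C5 → F3 — gives the same interval.

down a perfect twelfth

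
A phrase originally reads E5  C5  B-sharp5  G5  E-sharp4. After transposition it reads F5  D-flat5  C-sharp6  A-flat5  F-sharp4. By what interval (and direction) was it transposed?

up a minor second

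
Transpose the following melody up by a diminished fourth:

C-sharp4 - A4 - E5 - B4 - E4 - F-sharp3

F4 Db5 Ab5 Eb5 Ab4 Bb3

A diminished fourth up from C#4 gives F4.
A4 up a diminished fourth is Db5.
E5: a fourth up reaches A, and 4 semitones makes it Ab5.
A diminished fourth up from B4 gives Eb5.
E4: a fourth up reaches A, and 4 semitones makes it Ab4.
A diminished fourth up from F#3 gives Bb3.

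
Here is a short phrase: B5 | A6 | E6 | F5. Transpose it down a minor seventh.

C#5 B5 F#5 G4

B5 gives C#5
A6 gives B5
E6 gives F#5
F5 gives G4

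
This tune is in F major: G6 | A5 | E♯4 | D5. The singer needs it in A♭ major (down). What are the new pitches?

Bb5 C5 G#3 F4

F major to A♭ major down is a major sixth, so every note moves down by that interval.
G6 → Bb5
A5 → C5
E#4 → G#3
D5 → F4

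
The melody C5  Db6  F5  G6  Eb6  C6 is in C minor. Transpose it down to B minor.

From C down to B is a minor second; apply that to each pitch.
C5 → B4
Db6 → C6
F5 → E5
G6 → F#6
Eb6 → D6
C6 → B5

B4 C6 E5 F#6 D6 B5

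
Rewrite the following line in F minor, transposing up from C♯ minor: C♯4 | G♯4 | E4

F4 C5 Ab4

From C♯ up to F is a diminished fourth; apply that to each pitch.
C#4 becomes F4
G#4 becomes C5
E4 becomes Ab4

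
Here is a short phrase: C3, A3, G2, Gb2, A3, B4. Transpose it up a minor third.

Eb3 C4 Bb2 Bbb2 C4 D5

C3 up a minor third is Eb3.
A minor third up from A3 gives C4.
G2: a third up reaches B, and 3 semitones makes it Bb2.
A minor third up from Gb2 gives Bbb2.
A minor third up from A3 gives C4.
A minor third up from B4 gives D5.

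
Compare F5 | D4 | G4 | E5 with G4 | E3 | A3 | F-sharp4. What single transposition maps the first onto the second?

down a minor seventh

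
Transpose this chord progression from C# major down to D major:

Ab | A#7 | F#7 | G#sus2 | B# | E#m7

C# major down to D major is a major seventh; each chord root moves by that interval while the quality stays the same.
Ab: root Ab down a major seventh → Bbb, giving Bbb.
A#7: root A# down a major seventh → B, giving B7.
F#7: root F# down a major seventh → G, giving G7.
G#sus2: root G# down a major seventh → A, giving Asus2.
B#: root B# down a major seventh → C#, giving C#.
E#m7: root E# down a major seventh → F#, giving F#m7.

Bbb B7 G7 Asus2 C# F#m7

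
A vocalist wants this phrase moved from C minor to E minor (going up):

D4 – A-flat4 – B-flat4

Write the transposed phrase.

F#4 C5 D5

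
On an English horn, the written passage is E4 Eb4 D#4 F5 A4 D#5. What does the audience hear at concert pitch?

Written C4 on the English horn sounds as F3, a perfect fifth lower; apply that shift to every note.
E4 → A3
Eb4 → Ab3
D#4 → G#3
F5 → Bb4
A4 → D4
D#5 → G#4

A3 Ab3 G#3 Bb4 D4 G#4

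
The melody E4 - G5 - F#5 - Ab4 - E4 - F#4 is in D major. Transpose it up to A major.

D major to A major up is a perfect fifth, so every note moves up by that interval.
E4 becomes B4
G5 becomes D6
F#5 becomes C#6
Ab4 becomes Eb5
E4 becomes B4
F#4 becomes C#5

B4 D6 C#6 Eb5 B4 C#5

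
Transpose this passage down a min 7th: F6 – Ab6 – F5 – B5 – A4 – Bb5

G5 Bb5 G4 C#5 B3 C5

F6 to G5
Ab6 to Bb5
F5 to G4
B5 to C#5
A4 to B3
Bb5 to C5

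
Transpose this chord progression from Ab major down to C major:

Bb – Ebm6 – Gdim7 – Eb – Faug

D Gm6 Bdim7 G Aaug

Ab major down to C major is a minor sixth; each chord root moves by that interval while the quality stays the same.
Bb: root Bb down a minor sixth → D, giving D.
Ebm6: root Eb down a minor sixth → G, giving Gm6.
Gdim7: root G down a minor sixth → B, giving Bdim7.
Eb: root Eb down a minor sixth → G, giving G.
Faug: root F down a minor sixth → A, giving Aaug.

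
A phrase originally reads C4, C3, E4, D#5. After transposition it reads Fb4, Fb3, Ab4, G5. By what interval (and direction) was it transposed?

From C4 to Fb4 is 4 letter names — a fourth of some quality.
C4 to Fb4 is 4 semitones, which makes it a diminished fourth; the second version is higher, so the direction is up.
Checking another pair — D#5 → G5 — gives the same interval.

up a diminished fourth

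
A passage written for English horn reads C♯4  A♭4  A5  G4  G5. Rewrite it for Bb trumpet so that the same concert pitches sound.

G#3 Eb4 E5 D4 D5

First find concert pitch: the English horn sounds a perfect fifth below written, so C♯4 A♭4 A5 G4 G5 sounds F#3 Db4 D5 C4 C5.
Then write for Bb trumpet: it sounds a major second below written, so the part must be a major second above concert.
F#3 → G#3
Db4 → Eb4
D5 → E5
C4 → D4
C5 → D5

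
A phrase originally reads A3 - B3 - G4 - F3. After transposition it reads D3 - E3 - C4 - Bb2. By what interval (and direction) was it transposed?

down a perfect fifth

Take the first pair: A3 → D3. A to D spans 5 letter names, so the interval is some kind of fifth.
D3 to A3 is 7 semitones, which makes it a perfect fifth; the second version is lower, so the direction is down.
Checking another pair — F3 → Bb2 — gives the same interval.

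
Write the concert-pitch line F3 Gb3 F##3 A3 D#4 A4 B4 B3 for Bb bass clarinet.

G4 Ab4 G##4 B4 E#5 B5 C#6 C#5

Written C4 sounds as Bb2 on the Bb bass clarinet, so concert pitches are written a major ninth up.
F3 becomes G4
Gb3 becomes Ab4
F##3 becomes G##4
A3 becomes B4
D#4 becomes E#5
A4 becomes B5
B4 becomes C#6
B3 becomes C#5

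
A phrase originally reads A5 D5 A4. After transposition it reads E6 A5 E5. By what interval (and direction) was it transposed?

Take the first pair: A5 → E6. A to E spans 5 letter names, so the interval is some kind of fifth.
A5 to E6 is 7 semitones, which makes it a perfect fifth; the second version is higher, so the direction is up.
Checking another pair — A4 → E5 — gives the same interval.

up a perfect fifth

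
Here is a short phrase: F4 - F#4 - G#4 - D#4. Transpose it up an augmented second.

G#4 G##4 A##4 E##4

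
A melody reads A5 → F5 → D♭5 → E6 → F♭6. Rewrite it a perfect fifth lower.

A5 down a perfect fifth is D5.
F5 down a perfect fifth is Bb4.
Db5 down a perfect fifth is Gb4.
E6 down a perfect fifth is A5.
Fb6: a fifth down reaches B, and 7 semitones makes it Bbb5.

D5 Bb4 Gb4 A5 Bbb5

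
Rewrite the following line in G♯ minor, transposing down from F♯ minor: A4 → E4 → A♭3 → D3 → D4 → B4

F♯ minor to G♯ minor down is a minor seventh, so every note moves down by that interval.
A4 becomes B3
E4 becomes F#3
Ab3 becomes Bb2
D3 becomes E2
D4 becomes E3
B4 becomes C#4

B3 F#3 Bb2 E2 E3 C#4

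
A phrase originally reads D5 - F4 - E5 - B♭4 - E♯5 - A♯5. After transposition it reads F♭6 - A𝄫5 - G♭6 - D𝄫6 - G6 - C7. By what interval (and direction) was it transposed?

up a diminished tenth

Take the first pair: D5 → Fb6. D to F spans 10 letter names, so the interval is some kind of tenth.
D5 to Fb6 is 14 semitones, which makes it a diminished tenth; the second version is higher, so the direction is up.
Checking another pair — A#5 → C7 — gives the same interval.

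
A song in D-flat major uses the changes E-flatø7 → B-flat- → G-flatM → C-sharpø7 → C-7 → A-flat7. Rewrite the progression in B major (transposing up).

C#ø7 G#- EM A##ø7 A#-7 F#7

D-flat major up to B major is an augmented sixth; each chord root moves by that interval while the quality stays the same.
E-flatø7: root E-flat up an augmented sixth → C#, giving C#ø7.
B-flat-: root B-flat up an augmented sixth → G#, giving G#-.
G-flatM: root G-flat up an augmented sixth → E, giving EM.
C-sharpø7: root C-sharp up an augmented sixth → A##, giving A##ø7.
C-7: root C up an augmented sixth → A#, giving A#-7.
A-flat7: root A-flat up an augmented sixth → F#, giving F#7.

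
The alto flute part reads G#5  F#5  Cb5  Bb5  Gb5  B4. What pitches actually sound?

The alto flute sounds a perfect fourth below written, so transpose each written note down a perfect fourth.
G#5 to D#5
F#5 to C#5
Cb5 to Gb4
Bb5 to F5
Gb5 to Db5
B4 to F#4

D#5 C#5 Gb4 F5 Db5 F#4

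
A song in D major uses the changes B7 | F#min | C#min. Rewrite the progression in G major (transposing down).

E7 Bmin F#min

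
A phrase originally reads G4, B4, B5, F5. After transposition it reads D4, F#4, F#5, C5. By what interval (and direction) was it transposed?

down a perfect fourth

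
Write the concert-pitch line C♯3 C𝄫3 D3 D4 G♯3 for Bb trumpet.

D#3 Dbb3 E3 E4 A#3

Written C4 sounds as Bb3 on the Bb trumpet, so concert pitches are written a major second up.
C#3 → D#3
Cbb3 → Dbb3
D3 → E3
D4 → E4
G#3 → A#3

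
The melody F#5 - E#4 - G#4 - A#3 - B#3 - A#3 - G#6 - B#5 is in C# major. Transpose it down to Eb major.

From C# down to Eb is an augmented sixth; apply that to each pitch.
F#5 → Ab4
E#4 → G3
G#4 → Bb3
A#3 → C3
B#3 → D3
A#3 → C3
G#6 → Bb5
B#5 → D5

Ab4 G3 Bb3 C3 D3 C3 Bb5 D5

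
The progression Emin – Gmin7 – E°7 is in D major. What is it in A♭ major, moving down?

Bbmin Dbmin7 Bb°7

D major down to A♭ major is an augmented fourth; each chord root moves by that interval while the quality stays the same.
Emin: root E down an augmented fourth → Bb, giving Bbmin.
Gmin7: root G down an augmented fourth → Db, giving Dbmin7.
E°7: root E down an augmented fourth → Bb, giving Bb°7.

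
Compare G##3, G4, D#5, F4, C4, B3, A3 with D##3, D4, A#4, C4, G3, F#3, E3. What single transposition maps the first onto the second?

down a perfect fourth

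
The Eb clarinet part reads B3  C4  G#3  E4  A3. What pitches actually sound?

Written C4 on the Eb clarinet sounds as Eb4, a minor third higher; apply that shift to every note.
B3 → D4
C4 → Eb4
G#3 → B3
E4 → G4
A3 → C4

D4 Eb4 B3 G4 C4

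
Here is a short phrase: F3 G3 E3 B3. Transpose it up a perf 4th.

Bb3 C4 A3 E4

F3 up a perfect fourth is Bb3.
G3: a fourth up reaches C, and 5 semitones makes it C4.
E3 up a perfect fourth is A3.
B3 up a perfect fourth is E4.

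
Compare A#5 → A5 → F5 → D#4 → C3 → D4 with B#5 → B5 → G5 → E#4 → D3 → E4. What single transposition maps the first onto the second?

Take the first pair: A#5 → B#5. A to B spans 2 letter names, so the interval is some kind of second.
A#5 to B#5 is 2 semitones, which makes it a major second; the second version is higher, so the direction is up.
Checking another pair — D4 → E4 — gives the same interval.

up a major second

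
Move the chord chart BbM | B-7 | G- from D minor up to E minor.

D minor up to E minor is a major second; each chord root moves by that interval while the quality stays the same.
BbM: root Bb up a major second → C, giving CM.
B-7: root B up a major second → C#, giving C#-7.
G-: root G up a major second → A, giving A-.

CM C#-7 A-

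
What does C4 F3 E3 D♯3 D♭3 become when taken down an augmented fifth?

Fb3 Bbb2 Ab2 G2 Gbb2

C4 becomes Fb3
F3 becomes Bbb2
E3 becomes Ab2
D#3 becomes G2
Db3 becomes Gbb2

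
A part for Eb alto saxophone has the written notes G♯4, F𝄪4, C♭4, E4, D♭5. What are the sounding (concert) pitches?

B3 A#3 Ebb3 G3 Fb4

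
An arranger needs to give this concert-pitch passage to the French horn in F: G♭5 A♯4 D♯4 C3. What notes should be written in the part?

Db6 E#5 A#4 G3

Written C4 sounds as F3 on the French horn in F, so concert pitches are written a perfect fifth up.
Gb5 becomes Db6
A#4 becomes E#5
D#4 becomes A#4
C3 becomes G3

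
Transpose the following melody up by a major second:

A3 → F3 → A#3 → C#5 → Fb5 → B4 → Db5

B3 G3 B#3 D#5 Gb5 C#5 Eb5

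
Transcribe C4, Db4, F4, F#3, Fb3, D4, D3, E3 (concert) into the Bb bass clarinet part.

D5 Eb5 G5 G#4 Gb4 E5 E4 F#4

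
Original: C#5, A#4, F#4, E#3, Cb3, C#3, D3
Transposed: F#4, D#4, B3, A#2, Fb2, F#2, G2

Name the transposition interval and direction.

down a perfect fifth

Take the first pair: C#5 → F#4. C to F spans 5 letter names, so the interval is some kind of fifth.
F#4 to C#5 is 7 semitones, which makes it a perfect fifth; the second version is lower, so the direction is down.
Checking another pair — D3 → G2 — gives the same interval.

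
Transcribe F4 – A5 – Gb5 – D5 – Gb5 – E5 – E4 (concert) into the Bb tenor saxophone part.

G5 B6 Ab6 E6 Ab6 F#6 F#5

The Bb tenor saxophone sounds a major ninth below written, so the written part must be a major ninth above concert — transpose each note up.
F4 → G5
A5 → B6
Gb5 → Ab6
D5 → E6
Gb5 → Ab6
E5 → F#6
E4 → F#5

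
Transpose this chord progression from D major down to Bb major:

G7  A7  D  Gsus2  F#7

Eb7 F7 Bb Ebsus2 D7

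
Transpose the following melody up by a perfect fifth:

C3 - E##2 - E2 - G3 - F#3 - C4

G3 B##2 B2 D4 C#4 G4

C3 -> G3
E##2 -> B##2
E2 -> B2
G3 -> D4
F#3 -> C#4
C4 -> G4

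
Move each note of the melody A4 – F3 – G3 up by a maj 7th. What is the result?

G#5 E4 F#4

A4 up a major seventh is G#5.
F3: a seventh up reaches E, and 11 semitones makes it E4.
A major seventh up from G3 gives F#4.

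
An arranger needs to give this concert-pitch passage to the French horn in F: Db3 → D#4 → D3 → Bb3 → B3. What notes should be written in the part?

Ab3 A#4 A3 F4 F#4

Written C4 sounds as F3 on the French horn in F, so concert pitches are written a perfect fifth up.
Db3 -> Ab3
D#4 -> A#4
D3 -> A3
Bb3 -> F4
B3 -> F#4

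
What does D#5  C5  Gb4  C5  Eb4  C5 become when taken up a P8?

D#6 C6 Gb5 C6 Eb5 C6

A perfect octave up from D#5 gives D#6.
C5: an octave up reaches C, and 12 semitones makes it C6.
Gb4: an octave up reaches G, and 12 semitones makes it Gb5.
A perfect octave up from C5 gives C6.
Eb4 up a perfect octave is Eb5.
C5 up a perfect octave is C6.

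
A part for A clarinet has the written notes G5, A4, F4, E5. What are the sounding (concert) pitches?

The A clarinet sounds a minor third below written, so transpose each written note down a minor third.
G5 -> E5
A4 -> F#4
F4 -> D4
E5 -> C#5

E5 F#4 D4 C#5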